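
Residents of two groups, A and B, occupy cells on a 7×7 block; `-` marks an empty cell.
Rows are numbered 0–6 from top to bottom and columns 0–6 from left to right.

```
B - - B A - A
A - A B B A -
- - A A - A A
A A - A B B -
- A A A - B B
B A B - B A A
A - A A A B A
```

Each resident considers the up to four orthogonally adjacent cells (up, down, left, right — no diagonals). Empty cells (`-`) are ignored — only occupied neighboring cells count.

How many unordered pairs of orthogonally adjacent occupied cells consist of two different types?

20

Scan each occupied cell's neighbors to the right and below so each pair is counted once.
From row 0: 3 unlike of 4 pairs (running 3/4).
From row 1: 3 unlike of 6 pairs (running 6/10).
From row 2: 1 unlike of 4 pairs (running 7/14).
From row 3: 1 unlike of 6 pairs (running 8/20).
From row 4: 3 unlike of 7 pairs (running 11/27).
From row 5: 7 unlike of 9 pairs (running 18/36).
From row 6: 2 unlike of 4 pairs (running 20/40).
Total adjacent occupied pairs: 40; unlike-type pairs: 20.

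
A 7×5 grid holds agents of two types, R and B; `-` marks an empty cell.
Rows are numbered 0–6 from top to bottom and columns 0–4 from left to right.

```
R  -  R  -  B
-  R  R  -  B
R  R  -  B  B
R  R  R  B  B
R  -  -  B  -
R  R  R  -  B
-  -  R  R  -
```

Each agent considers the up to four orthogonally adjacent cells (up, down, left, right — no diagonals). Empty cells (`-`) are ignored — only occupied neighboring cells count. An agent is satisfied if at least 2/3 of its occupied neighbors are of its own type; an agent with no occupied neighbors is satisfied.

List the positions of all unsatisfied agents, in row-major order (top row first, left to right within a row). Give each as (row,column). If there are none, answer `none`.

Row 0: (0,0)R 0/0 ok · (0,2)R 1/1 ok · (0,4)B 1/1 ok
Row 1: (1,1)R 2/2 ok · (1,2)R 2/2 ok · (1,4)B 2/2 ok
Row 2: (2,0)R 2/2 ok · (2,1)R 3/3 ok · (2,3)B 2/2 ok · (2,4)B 3/3 ok
Row 3: (3,0)R 3/3 ok · (3,1)R 3/3 ok · (3,2)R 1/2 unhappy · (3,3)B 3/4 ok · (3,4)B 2/2 ok
Row 4: (4,0)R 2/2 ok · (4,3)B 1/1 ok
Row 5: (5,0)R 2/2 ok · (5,1)R 2/2 ok · (5,2)R 2/2 ok · (5,4)B 0/0 ok
Row 6: (6,2)R 2/2 ok · (6,3)R 1/1 ok

(3,2)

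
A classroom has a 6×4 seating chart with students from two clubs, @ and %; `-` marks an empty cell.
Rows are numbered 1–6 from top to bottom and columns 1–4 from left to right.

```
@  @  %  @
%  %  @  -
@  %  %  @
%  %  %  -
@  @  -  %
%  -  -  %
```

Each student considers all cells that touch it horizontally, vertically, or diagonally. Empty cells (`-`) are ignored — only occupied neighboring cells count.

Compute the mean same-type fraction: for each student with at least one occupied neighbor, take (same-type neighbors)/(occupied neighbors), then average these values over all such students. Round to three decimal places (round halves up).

0.455

Row 1: (1,1)@ 1/3 · (1,2)@ 2/5 · (1,3)% 1/4 · (1,4)@ 1/2
Row 2: (2,1)% 2/5 · (2,2)% 4/8 · (2,3)@ 3/7
Row 3: (3,1)@ 0/5 · (3,2)% 6/8 · (3,3)% 4/6 · (3,4)@ 1/3
Row 4: (4,1)% 2/5 · (4,2)% 4/7 · (4,3)% 4/6
Row 5: (5,1)@ 1/4 · (5,2)@ 1/5 · (5,4)% 2/2
Row 6: (6,1)% 0/2 · (6,4)% 1/1
Sum over 19 students: 1/3 + 2/5 + 1/4 + 1/2 + 2/5 + 4/8 + 3/7 + 0/5 + 6/8 + 4/6 + 1/3 + 2/5 + 4/7 + 4/6 + 1/4 + 1/5 + 2/2 + 0/2 + 1/1 = 173/20; mean = 173/20 ÷ 19 = 173/380 = 0.455263… → 0.455.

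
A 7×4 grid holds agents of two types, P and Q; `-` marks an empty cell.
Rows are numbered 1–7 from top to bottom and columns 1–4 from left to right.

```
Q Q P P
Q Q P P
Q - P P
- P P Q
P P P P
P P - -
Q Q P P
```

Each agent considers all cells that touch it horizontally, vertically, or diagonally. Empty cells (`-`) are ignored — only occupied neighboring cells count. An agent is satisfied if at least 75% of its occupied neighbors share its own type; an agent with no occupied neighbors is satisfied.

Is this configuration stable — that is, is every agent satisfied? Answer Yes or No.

(1,1)Q 3/3 satisfied
(1,2)Q 3/5 not
(1,3)P 3/5 not
(1,4)P 3/3 satisfied
(2,1)Q 4/4 satisfied
(2,2)Q 4/7 not
(2,3)P 5/7 not
(2,4)P 5/5 satisfied
(3,1)Q 2/3 not
(3,3)P 5/7 not
(3,4)P 4/5 satisfied
(4,2)P 5/6 satisfied
(4,3)P 6/7 satisfied
(4,4)Q 0/5 not
(5,1)P 4/4 satisfied
(5,2)P 6/6 satisfied
(5,3)P 5/6 satisfied
(5,4)P 2/3 not
(6,1)P 3/5 not
(6,2)P 5/7 not
(7,1)Q 1/3 not
(7,2)Q 1/4 not
(7,3)P 2/3 not
(7,4)P 1/1 satisfied
For instance (1,2) has only 3/5 same-type neighbors, below 3/4.

No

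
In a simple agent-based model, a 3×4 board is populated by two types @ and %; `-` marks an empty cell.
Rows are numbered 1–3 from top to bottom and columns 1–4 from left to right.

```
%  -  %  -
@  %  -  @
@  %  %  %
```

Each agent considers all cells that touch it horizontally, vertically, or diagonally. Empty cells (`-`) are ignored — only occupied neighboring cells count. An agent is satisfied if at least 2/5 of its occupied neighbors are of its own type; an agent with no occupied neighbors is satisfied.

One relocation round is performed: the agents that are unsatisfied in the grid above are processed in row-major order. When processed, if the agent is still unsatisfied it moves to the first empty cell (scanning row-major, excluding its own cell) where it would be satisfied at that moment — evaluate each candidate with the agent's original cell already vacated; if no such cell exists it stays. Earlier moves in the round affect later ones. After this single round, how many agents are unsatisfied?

3

Initially unsatisfied (in order): (2,1), (2,4), (3,1).
  (2,1) → (1,4).
  (2,4): no empty cell satisfies it; stays.
  (3,1): no empty cell satisfies it; stays.
Resulting grid:
% - % @
- % - @
@ % % %
Unsatisfied now: (1,3), (2,4), (3,1).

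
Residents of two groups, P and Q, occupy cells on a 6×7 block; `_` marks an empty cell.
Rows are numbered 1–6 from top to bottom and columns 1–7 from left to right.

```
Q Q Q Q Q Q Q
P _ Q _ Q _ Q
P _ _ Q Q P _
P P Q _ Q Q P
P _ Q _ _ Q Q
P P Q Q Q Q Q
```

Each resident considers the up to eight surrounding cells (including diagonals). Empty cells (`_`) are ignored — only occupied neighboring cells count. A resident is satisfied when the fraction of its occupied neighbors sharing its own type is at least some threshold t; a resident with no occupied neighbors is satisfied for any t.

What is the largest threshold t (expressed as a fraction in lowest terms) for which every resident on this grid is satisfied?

1/6

(1,1)Q 1/2
(1,2)Q 3/4
(1,3)Q 3/3
(1,4)Q 4/4
(1,5)Q 3/3
(1,6)Q 4/4
(1,7)Q 2/2
(2,1)P 1/3
(2,3)Q 4/4
(2,5)Q 5/6
(2,7)Q 2/3
(3,1)P 3/3
(3,4)Q 5/5
(3,5)Q 4/5
(3,6)P 1/6
(4,1)P 3/3
(4,2)P 3/5
(4,3)Q 2/3
(4,5)Q 4/5
(4,6)Q 4/6
(4,7)P 1/4
(5,1)P 4/4
(5,3)Q 3/5
(5,6)Q 6/7
(5,7)Q 4/5
(6,1)P 2/2
(6,2)P 2/4
(6,3)Q 2/3
(6,4)Q 3/3
(6,5)Q 3/3
(6,6)Q 4/4
(6,7)Q 3/3
The smallest same-type fraction is 1/6 at (3,6), which reduces to 1/6. Any threshold above that leaves this resident unsatisfied.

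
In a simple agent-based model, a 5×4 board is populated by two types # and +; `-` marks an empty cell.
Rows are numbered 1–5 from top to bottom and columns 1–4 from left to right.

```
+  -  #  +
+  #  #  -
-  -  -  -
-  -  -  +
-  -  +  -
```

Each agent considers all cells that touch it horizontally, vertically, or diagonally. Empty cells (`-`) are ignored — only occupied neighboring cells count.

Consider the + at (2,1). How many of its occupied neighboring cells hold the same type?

1

Occupied neighbors of (2,1): (1,1)=+, (2,2)=#.
Same type (+): 1 of 2.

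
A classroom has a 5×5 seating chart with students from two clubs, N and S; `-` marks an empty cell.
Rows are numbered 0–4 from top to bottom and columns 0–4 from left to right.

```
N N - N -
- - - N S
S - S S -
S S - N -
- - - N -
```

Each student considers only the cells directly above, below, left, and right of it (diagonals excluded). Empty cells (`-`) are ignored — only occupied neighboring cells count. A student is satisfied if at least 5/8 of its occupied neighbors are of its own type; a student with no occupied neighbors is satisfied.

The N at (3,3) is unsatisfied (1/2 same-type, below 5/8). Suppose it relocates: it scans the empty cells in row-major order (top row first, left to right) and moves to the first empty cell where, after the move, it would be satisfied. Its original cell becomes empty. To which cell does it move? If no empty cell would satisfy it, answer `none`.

Vacating (3,3). Empty cells in order:
  (0,2): 2/2 same-type → satisfied — stop here.

(0,2)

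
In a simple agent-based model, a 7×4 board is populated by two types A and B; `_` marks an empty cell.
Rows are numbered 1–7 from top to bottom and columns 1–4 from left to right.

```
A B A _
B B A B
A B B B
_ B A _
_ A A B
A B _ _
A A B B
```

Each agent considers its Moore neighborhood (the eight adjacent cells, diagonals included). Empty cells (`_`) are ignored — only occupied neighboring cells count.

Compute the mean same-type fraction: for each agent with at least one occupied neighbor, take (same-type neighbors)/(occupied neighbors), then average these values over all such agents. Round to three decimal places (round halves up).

(1,1)A 0/3
(1,2)B 2/5
(1,3)A 1/4
(2,1)B 3/5
(2,2)B 4/8
(2,3)A 1/7
(2,4)B 2/4
(3,1)A 0/4
(3,2)B 4/7
(3,3)B 5/7
(3,4)B 2/4
(4,2)B 2/6
(4,3)A 2/7
(5,2)A 3/5
(5,3)A 2/5
(5,4)B 0/2
(6,1)A 3/4
(6,2)B 1/6
(7,1)A 2/3
(7,2)A 2/4
(7,3)B 2/3
(7,4)B 1/1
Sum over 22 agents: 0/3 + 2/5 + 1/4 + 3/5 + 4/8 + 1/7 + 2/4 + 0/4 + 4/7 + 5/7 + 2/4 + 2/6 + 2/7 + 3/5 + 2/5 + 0/2 + 3/4 + 1/6 + 2/3 + 2/4 + 2/3 + 1/1 = 401/42; mean = 401/42 ÷ 22 = 401/924 = 0.433982… → 0.434.

0.434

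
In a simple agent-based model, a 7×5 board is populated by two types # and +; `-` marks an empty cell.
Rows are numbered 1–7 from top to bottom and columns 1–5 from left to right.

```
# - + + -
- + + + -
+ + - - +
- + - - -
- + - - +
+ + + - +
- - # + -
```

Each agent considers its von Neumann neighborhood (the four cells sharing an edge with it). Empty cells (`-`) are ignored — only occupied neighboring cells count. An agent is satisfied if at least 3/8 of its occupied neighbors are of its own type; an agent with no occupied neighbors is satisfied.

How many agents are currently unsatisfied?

Row 1: (1,1)# 0/0 satisfied · (1,3)+ 2/2 satisfied · (1,4)+ 2/2 satisfied
Row 2: (2,2)+ 2/2 satisfied · (2,3)+ 3/3 satisfied · (2,4)+ 2/2 satisfied
Row 3: (3,1)+ 1/1 satisfied · (3,2)+ 3/3 satisfied · (3,5)+ 0/0 satisfied
Row 4: (4,2)+ 2/2 satisfied
Row 5: (5,2)+ 2/2 satisfied · (5,5)+ 1/1 satisfied
Row 6: (6,1)+ 1/1 satisfied · (6,2)+ 3/3 satisfied · (6,3)+ 1/2 satisfied · (6,5)+ 1/1 satisfied
Row 7: (7,3)# 0/2 not · (7,4)+ 0/1 not
Unsatisfied: (7,3), (7,4) — 2 in total.

2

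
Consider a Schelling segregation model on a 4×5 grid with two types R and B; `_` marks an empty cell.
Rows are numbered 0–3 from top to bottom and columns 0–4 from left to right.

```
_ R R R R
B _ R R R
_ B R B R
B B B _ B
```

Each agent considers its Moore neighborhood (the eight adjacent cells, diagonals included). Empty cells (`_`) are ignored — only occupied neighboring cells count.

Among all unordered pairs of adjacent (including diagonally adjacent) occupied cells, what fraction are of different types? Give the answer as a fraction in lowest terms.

Scan each occupied cell's neighbors to the right and below (and the two forward diagonals) so each pair is counted once.
From row 0: 1 unlike of 12 pairs (running 1/12).
From row 1: 4 unlike of 11 pairs (running 5/23).
From row 2: 6 unlike of 11 pairs (running 11/34).
From row 3: 0 unlike of 2 pairs (running 11/36).
Total adjacent occupied pairs: 36; unlike-type pairs: 11.
11/36 is already in lowest terms.

11/36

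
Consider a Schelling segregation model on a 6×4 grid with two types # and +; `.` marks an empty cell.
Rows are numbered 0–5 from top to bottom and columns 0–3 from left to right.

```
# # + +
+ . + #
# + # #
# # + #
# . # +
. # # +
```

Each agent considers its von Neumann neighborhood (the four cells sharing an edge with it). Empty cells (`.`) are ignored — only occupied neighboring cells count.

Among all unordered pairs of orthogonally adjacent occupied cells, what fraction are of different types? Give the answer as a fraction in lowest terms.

Scan each occupied cell's neighbors to the right and below so each pair is counted once.
From row 0: 3 unlike of 6 pairs (running 3/6).
From row 1: 3 unlike of 4 pairs (running 6/10).
From row 2: 4 unlike of 7 pairs (running 10/17).
From row 3: 4 unlike of 6 pairs (running 14/23).
From row 4: 1 unlike of 3 pairs (running 15/26).
From row 5: 1 unlike of 2 pairs (running 16/28).
Total adjacent occupied pairs: 28; unlike-type pairs: 16.
16/28 reduces to 4/7.

4/7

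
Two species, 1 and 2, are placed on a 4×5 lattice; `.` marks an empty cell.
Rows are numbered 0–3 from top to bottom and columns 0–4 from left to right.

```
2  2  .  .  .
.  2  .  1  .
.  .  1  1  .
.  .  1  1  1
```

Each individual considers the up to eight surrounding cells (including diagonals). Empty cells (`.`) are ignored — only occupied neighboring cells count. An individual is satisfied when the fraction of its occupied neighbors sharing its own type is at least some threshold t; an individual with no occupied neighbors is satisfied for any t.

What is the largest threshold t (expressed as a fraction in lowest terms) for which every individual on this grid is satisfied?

2/3

Row 0: (0,0)2 2/2 · (0,1)2 2/2
Row 1: (1,1)2 2/3 · (1,3)1 2/2
Row 2: (2,2)1 4/5 · (2,3)1 5/5
Row 3: (3,2)1 3/3 · (3,3)1 4/4 · (3,4)1 2/2
The smallest same-type fraction is 2/3 at (1,1), which reduces to 2/3. Any threshold above that leaves this individual unsatisfied.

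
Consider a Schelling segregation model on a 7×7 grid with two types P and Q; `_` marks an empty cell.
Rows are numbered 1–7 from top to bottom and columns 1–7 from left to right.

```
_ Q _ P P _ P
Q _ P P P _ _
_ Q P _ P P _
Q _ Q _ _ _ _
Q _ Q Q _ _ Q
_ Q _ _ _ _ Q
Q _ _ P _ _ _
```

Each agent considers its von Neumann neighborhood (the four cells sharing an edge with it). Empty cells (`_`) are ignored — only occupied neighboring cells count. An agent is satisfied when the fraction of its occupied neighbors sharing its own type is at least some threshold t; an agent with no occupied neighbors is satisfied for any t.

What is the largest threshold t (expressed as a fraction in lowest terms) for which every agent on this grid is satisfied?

0/1

Row 1: (1,2)Q — no occupied neighbors · (1,4)P 2/2 · (1,5)P 2/2 · (1,7)P — no occupied neighbors
Row 2: (2,1)Q — no occupied neighbors · (2,3)P 2/2 · (2,4)P 3/3 · (2,5)P 3/3
Row 3: (3,2)Q 0/1 · (3,3)P 1/3 · (3,5)P 2/2 · (3,6)P 1/1
Row 4: (4,1)Q 1/1 · (4,3)Q 1/2
Row 5: (5,1)Q 1/1 · (5,3)Q 2/2 · (5,4)Q 1/1 · (5,7)Q 1/1
Row 6: (6,2)Q — no occupied neighbors · (6,7)Q 1/1
Row 7: (7,1)Q — no occupied neighbors · (7,4)P — no occupied neighbors
The smallest same-type fraction is 0/1 at (3,2), which reduces to 0/1. Any threshold above that leaves this agent unsatisfied.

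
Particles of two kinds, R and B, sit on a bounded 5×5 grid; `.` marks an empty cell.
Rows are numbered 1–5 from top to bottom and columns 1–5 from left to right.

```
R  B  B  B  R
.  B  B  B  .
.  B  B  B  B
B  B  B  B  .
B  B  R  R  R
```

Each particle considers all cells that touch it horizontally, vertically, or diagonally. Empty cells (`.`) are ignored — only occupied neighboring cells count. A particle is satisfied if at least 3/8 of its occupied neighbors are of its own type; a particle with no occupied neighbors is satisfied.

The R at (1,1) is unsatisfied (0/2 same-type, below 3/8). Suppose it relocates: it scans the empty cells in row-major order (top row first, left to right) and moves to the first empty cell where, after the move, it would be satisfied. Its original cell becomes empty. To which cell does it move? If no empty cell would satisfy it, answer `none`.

(4,5)

Vacating (1,1). Empty cells in order:
  (2,1): 0/3 same-type → still unsatisfied.
  (2,5): 1/5 same-type → still unsatisfied.
  (3,1): 0/4 same-type → still unsatisfied.
  (4,5): 2/5 same-type → satisfied — stop here.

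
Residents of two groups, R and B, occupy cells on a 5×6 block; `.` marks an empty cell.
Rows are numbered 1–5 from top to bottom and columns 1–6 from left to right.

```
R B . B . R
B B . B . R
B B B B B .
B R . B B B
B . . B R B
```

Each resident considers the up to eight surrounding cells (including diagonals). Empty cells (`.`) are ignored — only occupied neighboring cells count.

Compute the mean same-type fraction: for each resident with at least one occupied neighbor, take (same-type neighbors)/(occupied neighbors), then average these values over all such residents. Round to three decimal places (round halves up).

0.687

(1,1)R 0/3
(1,2)B 2/3
(1,4)B 1/1
(1,6)R 1/1
(2,1)B 4/5
(2,2)B 5/6
(2,4)B 4/4
(2,6)R 1/2
(3,1)B 4/5
(3,2)B 5/6
(3,3)B 5/6
(3,4)B 5/5
(3,5)B 5/6
(4,1)B 3/4
(4,2)R 0/5
(4,4)B 5/6
(4,5)B 6/7
(4,6)B 3/4
(5,1)B 1/2
(5,4)B 2/3
(5,5)R 0/5
(5,6)B 2/3
Sum over 22 residents: 0/3 + 2/3 + 1/1 + 1/1 + 4/5 + 5/6 + 4/4 + 1/2 + 4/5 + 5/6 + 5/6 + 5/5 + 5/6 + 3/4 + 0/5 + 5/6 + 6/7 + 3/4 + 1/2 + 2/3 + 0/5 + 2/3 = 1588/105; mean = 1588/105 ÷ 22 = 794/1155 = 0.687445… → 0.687.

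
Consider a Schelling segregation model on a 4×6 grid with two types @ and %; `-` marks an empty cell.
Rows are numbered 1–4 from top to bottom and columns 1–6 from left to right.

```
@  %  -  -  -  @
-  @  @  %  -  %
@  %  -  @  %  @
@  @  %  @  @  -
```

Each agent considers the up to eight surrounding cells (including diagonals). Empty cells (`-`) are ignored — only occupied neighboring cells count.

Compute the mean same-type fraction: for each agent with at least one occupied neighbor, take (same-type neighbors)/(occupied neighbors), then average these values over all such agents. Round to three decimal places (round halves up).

(1,1)@ 1/2
(1,2)% 0/3
(1,6)@ 0/1
(2,2)@ 3/5
(2,3)@ 2/5
(2,4)% 1/3
(2,6)% 1/3
(3,1)@ 3/4
(3,2)% 1/6
(3,4)@ 3/6
(3,5)% 2/6
(3,6)@ 1/3
(4,1)@ 2/3
(4,2)@ 2/4
(4,3)% 1/4
(4,4)@ 2/4
(4,5)@ 3/4
Sum over 17 agents: 1/2 + 0/3 + 0/1 + 3/5 + 2/5 + 1/3 + 1/3 + 3/4 + 1/6 + 3/6 + 2/6 + 1/3 + 2/3 + 2/4 + 1/4 + 2/4 + 3/4 = 83/12; mean = 83/12 ÷ 17 = 83/204 = 0.406862… → 0.407.

0.407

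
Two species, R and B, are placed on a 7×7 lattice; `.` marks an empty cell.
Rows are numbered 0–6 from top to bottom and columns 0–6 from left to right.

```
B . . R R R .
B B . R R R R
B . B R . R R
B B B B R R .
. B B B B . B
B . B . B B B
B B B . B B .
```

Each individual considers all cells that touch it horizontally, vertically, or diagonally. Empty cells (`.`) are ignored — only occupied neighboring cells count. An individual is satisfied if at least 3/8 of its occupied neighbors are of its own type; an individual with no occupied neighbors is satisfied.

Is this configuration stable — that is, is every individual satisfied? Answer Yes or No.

Yes

(0,0)B 2/2 ✓
(0,3)R 3/3 ✓
(0,4)R 5/5 ✓
(0,5)R 4/4 ✓
(1,0)B 3/3 ✓
(1,1)B 4/4 ✓
(1,3)R 4/5 ✓
(1,4)R 7/7 ✓
(1,5)R 6/6 ✓
(1,6)R 4/4 ✓
(2,0)B 4/4 ✓
(2,2)B 4/6 ✓
(2,3)R 3/6 ✓
(2,5)R 6/6 ✓
(2,6)R 4/4 ✓
(3,0)B 3/3 ✓
(3,1)B 6/6 ✓
(3,2)B 6/7 ✓
(3,3)B 5/7 ✓
(3,4)R 3/6 ✓
(3,5)R 3/5 ✓
(4,1)B 6/6 ✓
(4,2)B 6/6 ✓
(4,3)B 6/7 ✓
(4,4)B 4/6 ✓
(4,6)B 2/3 ✓
(5,0)B 3/3 ✓
(5,2)B 5/5 ✓
(5,4)B 5/5 ✓
(5,5)B 6/6 ✓
(5,6)B 3/3 ✓
(6,0)B 2/2 ✓
(6,1)B 4/4 ✓
(6,2)B 2/2 ✓
(6,4)B 3/3 ✓
(6,5)B 4/4 ✓
All meet the threshold, so the configuration is stable.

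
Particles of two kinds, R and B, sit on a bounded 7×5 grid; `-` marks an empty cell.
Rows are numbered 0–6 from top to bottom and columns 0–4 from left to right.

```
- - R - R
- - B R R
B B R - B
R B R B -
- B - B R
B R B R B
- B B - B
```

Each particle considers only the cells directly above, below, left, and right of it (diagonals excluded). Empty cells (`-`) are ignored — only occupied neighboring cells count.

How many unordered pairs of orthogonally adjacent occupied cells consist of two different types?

Scan each occupied cell's neighbors to the right and below so each pair is counted once.
Row 0: R(0,2)–B(1,2)≠ R(0,4)–R(1,4)=  → 1/2 unlike.
Row 1: B(1,2)–R(1,3)≠ B(1,2)–R(2,2)≠ R(1,3)–R(1,4)= R(1,4)–B(2,4)≠  → 3/4 unlike.
Row 2: B(2,0)–B(2,1)= B(2,0)–R(3,0)≠ B(2,1)–R(2,2)≠ B(2,1)–B(3,1)= R(2,2)–R(3,2)=  → 2/5 unlike.
Row 3: R(3,0)–B(3,1)≠ B(3,1)–R(3,2)≠ B(3,1)–B(4,1)= R(3,2)–B(3,3)≠ B(3,3)–B(4,3)=  → 3/5 unlike.
Row 4: B(4,1)–R(5,1)≠ B(4,3)–R(4,4)≠ B(4,3)–R(5,3)≠ R(4,4)–B(5,4)≠  → 4/4 unlike.
Row 5: B(5,0)–R(5,1)≠ R(5,1)–B(5,2)≠ R(5,1)–B(6,1)≠ B(5,2)–R(5,3)≠ B(5,2)–B(6,2)= R(5,3)–B(5,4)≠ B(5,4)–B(6,4)=  → 5/7 unlike.
Row 6: B(6,1)–B(6,2)=  → 0/1 unlike.
Total adjacent occupied pairs: 28; unlike-type pairs: 18.

18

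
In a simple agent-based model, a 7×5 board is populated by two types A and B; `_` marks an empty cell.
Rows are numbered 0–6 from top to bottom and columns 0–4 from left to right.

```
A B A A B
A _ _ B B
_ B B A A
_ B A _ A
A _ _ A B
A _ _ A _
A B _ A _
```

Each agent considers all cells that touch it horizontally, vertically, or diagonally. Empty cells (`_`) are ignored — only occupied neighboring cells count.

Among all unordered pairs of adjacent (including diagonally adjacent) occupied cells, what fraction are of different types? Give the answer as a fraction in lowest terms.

22/41

Scan each occupied cell's neighbors to the right and below (and the two forward diagonals) so each pair is counted once.
Row 0: A(0,0)–B(0,1)≠ A(0,0)–A(1,0)= B(0,1)–A(0,2)≠ B(0,1)–A(1,0)≠ A(0,2)–A(0,3)= A(0,2)–B(1,3)≠ A(0,3)–B(0,4)≠ A(0,3)–B(1,3)≠ A(0,3)–B(1,4)≠ B(0,4)–B(1,4)= B(0,4)–B(1,3)=  → 7/11 unlike.
Row 1: A(1,0)–B(2,1)≠ B(1,3)–B(1,4)= B(1,3)–A(2,3)≠ B(1,3)–A(2,4)≠ B(1,3)–B(2,2)= B(1,4)–A(2,4)≠ B(1,4)–A(2,3)≠  → 5/7 unlike.
Row 2: B(2,1)–B(2,2)= B(2,1)–B(3,1)= B(2,1)–A(3,2)≠ B(2,2)–A(2,3)≠ B(2,2)–A(3,2)≠ B(2,2)–B(3,1)= A(2,3)–A(2,4)= A(2,3)–A(3,4)= A(2,3)–A(3,2)= A(2,4)–A(3,4)=  → 3/10 unlike.
Row 3: B(3,1)–A(3,2)≠ B(3,1)–A(4,0)≠ A(3,2)–A(4,3)= A(3,4)–B(4,4)≠ A(3,4)–A(4,3)=  → 3/5 unlike.
Row 4: A(4,0)–A(5,0)= A(4,3)–B(4,4)≠ A(4,3)–A(5,3)= B(4,4)–A(5,3)≠  → 2/4 unlike.
Row 5: A(5,0)–A(6,0)= A(5,0)–B(6,1)≠ A(5,3)–A(6,3)=  → 1/3 unlike.
Row 6: A(6,0)–B(6,1)≠  → 1/1 unlike.
Total adjacent occupied pairs: 41; unlike-type pairs: 22.
22/41 is already in lowest terms.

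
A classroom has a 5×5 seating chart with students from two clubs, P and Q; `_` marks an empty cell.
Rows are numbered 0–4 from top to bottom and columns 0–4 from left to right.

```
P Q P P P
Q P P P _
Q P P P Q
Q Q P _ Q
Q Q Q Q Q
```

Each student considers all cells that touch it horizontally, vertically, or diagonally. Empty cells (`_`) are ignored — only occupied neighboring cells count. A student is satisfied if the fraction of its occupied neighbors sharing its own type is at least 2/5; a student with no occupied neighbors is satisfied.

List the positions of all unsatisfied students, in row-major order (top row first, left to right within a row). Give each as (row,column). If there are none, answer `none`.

Row 0: (0,0)P 1/3 not · (0,1)Q 1/5 not · (0,2)P 4/5 satisfied · (0,3)P 4/4 satisfied · (0,4)P 2/2 satisfied
Row 1: (1,0)Q 2/5 satisfied · (1,1)P 5/8 satisfied · (1,2)P 7/8 satisfied · (1,3)P 6/7 satisfied
Row 2: (2,0)Q 3/5 satisfied · (2,1)P 4/8 satisfied · (2,2)P 6/7 satisfied · (2,3)P 4/6 satisfied · (2,4)Q 1/3 not
Row 3: (3,0)Q 4/5 satisfied · (3,1)Q 5/8 satisfied · (3,2)P 3/7 satisfied · (3,4)Q 3/4 satisfied
Row 4: (4,0)Q 3/3 satisfied · (4,1)Q 4/5 satisfied · (4,2)Q 3/4 satisfied · (4,3)Q 3/4 satisfied · (4,4)Q 2/2 satisfied

(0,0), (0,1), (2,4)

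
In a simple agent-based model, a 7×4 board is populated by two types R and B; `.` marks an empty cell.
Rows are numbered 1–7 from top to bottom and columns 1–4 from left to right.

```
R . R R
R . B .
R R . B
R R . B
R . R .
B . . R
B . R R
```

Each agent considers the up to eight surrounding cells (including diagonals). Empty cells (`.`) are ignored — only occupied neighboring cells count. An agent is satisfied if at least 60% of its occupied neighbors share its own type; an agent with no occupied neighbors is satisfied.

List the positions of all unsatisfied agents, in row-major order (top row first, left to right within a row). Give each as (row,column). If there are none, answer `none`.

Row 1: (1,1)R 1/1 satisfied · (1,3)R 1/2 not · (1,4)R 1/2 not
Row 2: (2,1)R 3/3 satisfied · (2,3)B 1/4 not
Row 3: (3,1)R 4/4 satisfied · (3,2)R 4/5 satisfied · (3,4)B 2/2 satisfied
Row 4: (4,1)R 4/4 satisfied · (4,2)R 5/5 satisfied · (4,4)B 1/2 not
Row 5: (5,1)R 2/3 satisfied · (5,3)R 2/3 satisfied
Row 6: (6,1)B 1/2 not · (6,4)R 3/3 satisfied
Row 7: (7,1)B 1/1 satisfied · (7,3)R 2/2 satisfied · (7,4)R 2/2 satisfied

(1,3), (1,4), (2,3), (4,4), (6,1)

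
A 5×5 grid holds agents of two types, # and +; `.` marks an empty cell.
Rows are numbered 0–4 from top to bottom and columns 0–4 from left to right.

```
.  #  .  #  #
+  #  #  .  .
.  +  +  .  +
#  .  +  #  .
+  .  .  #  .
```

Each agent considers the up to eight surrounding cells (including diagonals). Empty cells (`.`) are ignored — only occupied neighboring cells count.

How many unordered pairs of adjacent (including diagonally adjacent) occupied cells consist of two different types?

12

Scan each occupied cell's neighbors to the right and below (and the two forward diagonals) so each pair is counted once.
Row 0: #(0,1)–#(1,1)= #(0,1)–#(1,2)= #(0,1)–+(1,0)≠ #(0,3)–#(0,4)= #(0,3)–#(1,2)=  → 1/5 unlike.
Row 1: +(1,0)–#(1,1)≠ +(1,0)–+(2,1)= #(1,1)–#(1,2)= #(1,1)–+(2,1)≠ #(1,1)–+(2,2)≠ #(1,2)–+(2,2)≠ #(1,2)–+(2,1)≠  → 5/7 unlike.
Row 2: +(2,1)–+(2,2)= +(2,1)–+(3,2)= +(2,1)–#(3,0)≠ +(2,2)–+(3,2)= +(2,2)–#(3,3)≠ +(2,4)–#(3,3)≠  → 3/6 unlike.
Row 3: #(3,0)–+(4,0)≠ +(3,2)–#(3,3)≠ +(3,2)–#(4,3)≠ #(3,3)–#(4,3)=  → 3/4 unlike.
Total adjacent occupied pairs: 22; unlike-type pairs: 12.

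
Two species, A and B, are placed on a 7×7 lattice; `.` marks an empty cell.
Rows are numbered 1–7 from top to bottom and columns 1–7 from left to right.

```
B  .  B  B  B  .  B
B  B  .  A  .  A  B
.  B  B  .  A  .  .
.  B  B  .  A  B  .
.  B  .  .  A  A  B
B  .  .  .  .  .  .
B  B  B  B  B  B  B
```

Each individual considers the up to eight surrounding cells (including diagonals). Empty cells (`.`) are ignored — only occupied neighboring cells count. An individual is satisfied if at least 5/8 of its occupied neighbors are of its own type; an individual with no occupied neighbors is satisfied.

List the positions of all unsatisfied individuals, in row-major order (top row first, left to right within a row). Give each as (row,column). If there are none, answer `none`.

Row 1: (1,1)B 2/2 satisfied · (1,3)B 2/3 satisfied · (1,4)B 2/3 satisfied · (1,5)B 1/3 not · (1,7)B 1/2 not
Row 2: (2,1)B 3/3 satisfied · (2,2)B 5/5 satisfied · (2,4)A 1/5 not · (2,6)A 1/4 not · (2,7)B 1/2 not
Row 3: (3,2)B 5/5 satisfied · (3,3)B 4/5 satisfied · (3,5)A 3/4 satisfied
Row 4: (4,2)B 4/4 satisfied · (4,3)B 4/4 satisfied · (4,5)A 3/4 satisfied · (4,6)B 1/5 not
Row 5: (5,2)B 3/3 satisfied · (5,5)A 2/3 satisfied · (5,6)A 2/4 not · (5,7)B 1/2 not
Row 6: (6,1)B 3/3 satisfied
Row 7: (7,1)B 2/2 satisfied · (7,2)B 3/3 satisfied · (7,3)B 2/2 satisfied · (7,4)B 2/2 satisfied · (7,5)B 2/2 satisfied · (7,6)B 2/2 satisfied · (7,7)B 1/1 satisfied

(1,5), (1,7), (2,4), (2,6), (2,7), (4,6), (5,6), (5,7)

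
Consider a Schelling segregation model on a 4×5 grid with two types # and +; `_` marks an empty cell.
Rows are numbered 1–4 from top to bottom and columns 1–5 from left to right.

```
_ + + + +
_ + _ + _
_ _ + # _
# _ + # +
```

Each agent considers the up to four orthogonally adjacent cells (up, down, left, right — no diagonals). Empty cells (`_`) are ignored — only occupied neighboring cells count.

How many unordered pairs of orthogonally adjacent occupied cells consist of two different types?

4

Scan each occupied cell's neighbors to the right and below so each pair is counted once.
Row 1: +(1,2)–+(1,3)= +(1,2)–+(2,2)= +(1,3)–+(1,4)= +(1,4)–+(1,5)= +(1,4)–+(2,4)=  → 0/5 unlike.
Row 2: +(2,4)–#(3,4)≠  → 1/1 unlike.
Row 3: +(3,3)–#(3,4)≠ +(3,3)–+(4,3)= #(3,4)–#(4,4)=  → 1/3 unlike.
Row 4: +(4,3)–#(4,4)≠ #(4,4)–+(4,5)≠  → 2/2 unlike.
Total adjacent occupied pairs: 11; unlike-type pairs: 4.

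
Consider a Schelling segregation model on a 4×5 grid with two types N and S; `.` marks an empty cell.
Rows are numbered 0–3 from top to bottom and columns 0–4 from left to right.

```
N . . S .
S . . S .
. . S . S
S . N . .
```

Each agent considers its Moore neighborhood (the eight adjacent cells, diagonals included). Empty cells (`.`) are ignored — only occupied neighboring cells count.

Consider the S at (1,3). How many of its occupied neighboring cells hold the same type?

3

Occupied neighbors of (1,3): (0,3)=S, (2,2)=S, (2,4)=S.
Same type (S): 3 of 3.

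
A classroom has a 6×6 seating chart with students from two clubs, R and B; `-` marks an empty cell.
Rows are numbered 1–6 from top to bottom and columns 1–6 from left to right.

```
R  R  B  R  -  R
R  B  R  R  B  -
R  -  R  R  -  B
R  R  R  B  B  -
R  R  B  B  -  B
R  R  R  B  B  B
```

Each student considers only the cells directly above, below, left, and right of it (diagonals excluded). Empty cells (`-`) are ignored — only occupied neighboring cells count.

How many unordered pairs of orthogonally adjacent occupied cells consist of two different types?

Scan each occupied cell's neighbors to the right and below so each pair is counted once.
From row 1: 4 unlike of 7 pairs (running 4/7).
From row 2: 3 unlike of 7 pairs (running 7/14).
From row 3: 1 unlike of 4 pairs (running 8/18).
From row 4: 2 unlike of 8 pairs (running 10/26).
From row 5: 2 unlike of 8 pairs (running 12/34).
From row 6: 1 unlike of 5 pairs (running 13/39).
Total adjacent occupied pairs: 39; unlike-type pairs: 13.

13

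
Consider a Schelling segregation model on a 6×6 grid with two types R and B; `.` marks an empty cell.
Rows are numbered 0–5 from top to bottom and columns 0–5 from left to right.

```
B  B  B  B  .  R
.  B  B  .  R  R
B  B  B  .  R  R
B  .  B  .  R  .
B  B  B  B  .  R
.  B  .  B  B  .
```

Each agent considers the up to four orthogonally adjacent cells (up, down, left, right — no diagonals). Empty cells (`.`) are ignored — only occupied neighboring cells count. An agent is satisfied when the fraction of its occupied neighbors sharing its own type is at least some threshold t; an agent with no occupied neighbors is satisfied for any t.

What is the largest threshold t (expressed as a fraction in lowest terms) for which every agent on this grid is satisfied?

1/1

Row 0: (0,0)B 1/1 · (0,1)B 3/3 · (0,2)B 3/3 · (0,3)B 1/1 · (0,5)R 1/1
Row 1: (1,1)B 3/3 · (1,2)B 3/3 · (1,4)R 2/2 · (1,5)R 3/3
Row 2: (2,0)B 2/2 · (2,1)B 3/3 · (2,2)B 3/3 · (2,4)R 3/3 · (2,5)R 2/2
Row 3: (3,0)B 2/2 · (3,2)B 2/2 · (3,4)R 1/1
Row 4: (4,0)B 2/2 · (4,1)B 3/3 · (4,2)B 3/3 · (4,3)B 2/2 · (4,5)R — no occupied neighbors
Row 5: (5,1)B 1/1 · (5,3)B 2/2 · (5,4)B 1/1
The smallest same-type fraction is 1/1 at (0,0), which reduces to 1/1. Any threshold above that leaves this agent unsatisfied.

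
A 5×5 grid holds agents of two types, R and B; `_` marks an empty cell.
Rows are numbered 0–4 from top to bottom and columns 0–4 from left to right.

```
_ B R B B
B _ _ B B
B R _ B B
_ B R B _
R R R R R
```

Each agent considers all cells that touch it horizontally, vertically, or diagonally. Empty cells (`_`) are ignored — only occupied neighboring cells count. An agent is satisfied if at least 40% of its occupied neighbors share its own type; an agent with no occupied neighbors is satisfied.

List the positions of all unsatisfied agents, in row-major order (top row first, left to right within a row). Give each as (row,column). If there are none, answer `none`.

(0,1)B 1/2 satisfied
(0,2)R 0/3 not
(0,3)B 3/4 satisfied
(0,4)B 3/3 satisfied
(1,0)B 2/3 satisfied
(1,3)B 5/6 satisfied
(1,4)B 5/5 satisfied
(2,0)B 2/3 satisfied
(2,1)R 1/4 not
(2,3)B 4/5 satisfied
(2,4)B 4/4 satisfied
(3,1)B 1/6 not
(3,2)R 4/7 satisfied
(3,3)B 2/6 not
(4,0)R 1/2 satisfied
(4,1)R 3/4 satisfied
(4,2)R 3/5 satisfied
(4,3)R 3/4 satisfied
(4,4)R 1/2 satisfied

(0,2), (2,1), (3,1), (3,3)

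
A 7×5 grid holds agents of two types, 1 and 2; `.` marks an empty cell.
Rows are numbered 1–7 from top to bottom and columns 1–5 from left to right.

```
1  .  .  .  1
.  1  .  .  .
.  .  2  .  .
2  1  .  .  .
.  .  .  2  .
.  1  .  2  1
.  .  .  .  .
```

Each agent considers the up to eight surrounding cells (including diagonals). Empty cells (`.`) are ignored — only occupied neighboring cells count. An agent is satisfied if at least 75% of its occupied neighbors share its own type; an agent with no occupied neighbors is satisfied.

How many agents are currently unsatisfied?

(1,1)1 1/1 ✓
(1,5)1 0/0 ✓
(2,2)1 1/2 ✗
(3,3)2 0/2 ✗
(4,1)2 0/1 ✗
(4,2)1 0/2 ✗
(5,4)2 1/2 ✗
(6,2)1 0/0 ✓
(6,4)2 1/2 ✗
(6,5)1 0/2 ✗
Unsatisfied: (2,2), (3,3), (4,1), (4,2), (5,4), (6,4), (6,5) — 7 in total.

7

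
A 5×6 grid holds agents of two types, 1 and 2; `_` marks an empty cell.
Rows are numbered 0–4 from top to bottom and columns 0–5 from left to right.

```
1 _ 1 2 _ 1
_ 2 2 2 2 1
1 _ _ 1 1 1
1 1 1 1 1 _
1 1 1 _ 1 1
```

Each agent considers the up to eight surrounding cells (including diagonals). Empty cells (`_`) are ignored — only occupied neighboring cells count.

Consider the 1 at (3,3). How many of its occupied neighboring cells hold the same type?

6

Occupied neighbors of (3,3): (2,3)=1, (2,4)=1, (3,2)=1, (3,4)=1, (4,2)=1, (4,4)=1.
Same type (1): 6 of 6.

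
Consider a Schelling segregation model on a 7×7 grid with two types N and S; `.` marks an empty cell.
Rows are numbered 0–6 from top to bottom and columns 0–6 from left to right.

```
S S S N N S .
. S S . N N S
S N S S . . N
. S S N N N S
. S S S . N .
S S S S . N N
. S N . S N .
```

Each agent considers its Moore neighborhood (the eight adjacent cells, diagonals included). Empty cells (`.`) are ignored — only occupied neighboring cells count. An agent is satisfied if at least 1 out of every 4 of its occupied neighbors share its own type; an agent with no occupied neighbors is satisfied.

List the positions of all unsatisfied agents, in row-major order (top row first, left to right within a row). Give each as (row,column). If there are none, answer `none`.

Row 0: (0,0)S 2/2 ok · (0,1)S 4/4 ok · (0,2)S 3/4 ok · (0,3)N 2/4 ok · (0,4)N 3/4 ok · (0,5)S 1/4 ok
Row 1: (1,1)S 6/7 ok · (1,2)S 5/7 ok · (1,4)N 3/5 ok · (1,5)N 3/5 ok · (1,6)S 1/3 ok
Row 2: (2,0)S 2/3 ok · (2,1)N 0/6 unhappy · (2,2)S 5/7 ok · (2,3)S 3/6 ok · (2,6)N 2/4 ok
Row 3: (3,1)S 5/6 ok · (3,2)S 6/8 ok · (3,3)N 1/6 unhappy · (3,4)N 3/5 ok · (3,5)N 3/4 ok · (3,6)S 0/3 unhappy
Row 4: (4,1)S 6/6 ok · (4,2)S 7/8 ok · (4,3)S 4/6 ok · (4,5)N 4/5 ok
Row 5: (5,0)S 3/3 ok · (5,1)S 5/6 ok · (5,2)S 6/7 ok · (5,3)S 4/5 ok · (5,5)N 3/4 ok · (5,6)N 3/3 ok
Row 6: (6,1)S 3/4 ok · (6,2)N 0/4 unhappy · (6,4)S 1/3 ok · (6,5)N 2/3 ok

(2,1), (3,3), (3,6), (6,2)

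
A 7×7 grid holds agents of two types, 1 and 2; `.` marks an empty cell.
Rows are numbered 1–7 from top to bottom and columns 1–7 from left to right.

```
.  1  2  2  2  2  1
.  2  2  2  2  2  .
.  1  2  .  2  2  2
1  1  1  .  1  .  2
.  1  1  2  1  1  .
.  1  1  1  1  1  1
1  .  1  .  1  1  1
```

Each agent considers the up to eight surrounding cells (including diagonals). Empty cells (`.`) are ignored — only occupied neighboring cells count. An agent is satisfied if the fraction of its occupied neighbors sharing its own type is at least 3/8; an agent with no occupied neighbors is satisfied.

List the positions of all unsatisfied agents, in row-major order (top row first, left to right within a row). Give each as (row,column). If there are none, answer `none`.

(1,2)1 0/3 not
(1,3)2 4/5 satisfied
(1,4)2 5/5 satisfied
(1,5)2 5/5 satisfied
(1,6)2 3/4 satisfied
(1,7)1 0/2 not
(2,2)2 3/5 satisfied
(2,3)2 5/7 satisfied
(2,4)2 7/7 satisfied
(2,5)2 7/7 satisfied
(2,6)2 6/7 satisfied
(3,2)1 3/6 satisfied
(3,3)2 3/6 satisfied
(3,5)2 4/5 satisfied
(3,6)2 5/6 satisfied
(3,7)2 3/3 satisfied
(4,1)1 3/3 satisfied
(4,2)1 5/6 satisfied
(4,3)1 4/6 satisfied
(4,5)1 2/5 satisfied
(4,7)2 2/3 satisfied
(5,2)1 6/6 satisfied
(5,3)1 6/7 satisfied
(5,4)2 0/7 not
(5,5)1 5/6 satisfied
(5,6)1 5/6 satisfied
(6,2)1 5/5 satisfied
(6,3)1 5/6 satisfied
(6,4)1 6/7 satisfied
(6,5)1 6/7 satisfied
(6,6)1 7/7 satisfied
(6,7)1 4/4 satisfied
(7,1)1 1/1 satisfied
(7,3)1 3/3 satisfied
(7,5)1 4/4 satisfied
(7,6)1 5/5 satisfied
(7,7)1 3/3 satisfied

(1,2), (1,7), (5,4)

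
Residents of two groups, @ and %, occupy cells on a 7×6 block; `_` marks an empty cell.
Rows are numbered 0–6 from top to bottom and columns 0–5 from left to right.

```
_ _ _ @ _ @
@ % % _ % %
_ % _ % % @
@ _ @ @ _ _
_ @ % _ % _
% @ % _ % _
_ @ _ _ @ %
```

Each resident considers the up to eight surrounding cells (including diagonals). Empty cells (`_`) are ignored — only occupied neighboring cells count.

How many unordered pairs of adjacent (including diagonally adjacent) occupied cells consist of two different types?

27

Scan each occupied cell's neighbors to the right and below (and the two forward diagonals) so each pair is counted once.
From row 0: 4 unlike of 4 pairs (running 4/4).
From row 1: 4 unlike of 12 pairs (running 8/16).
From row 2: 6 unlike of 7 pairs (running 14/23).
From row 3: 3 unlike of 6 pairs (running 17/29).
From row 4: 4 unlike of 7 pairs (running 21/36).
From row 5: 5 unlike of 7 pairs (running 26/43).
From row 6: 1 unlike of 1 pairs (running 27/44).
Total adjacent occupied pairs: 44; unlike-type pairs: 27.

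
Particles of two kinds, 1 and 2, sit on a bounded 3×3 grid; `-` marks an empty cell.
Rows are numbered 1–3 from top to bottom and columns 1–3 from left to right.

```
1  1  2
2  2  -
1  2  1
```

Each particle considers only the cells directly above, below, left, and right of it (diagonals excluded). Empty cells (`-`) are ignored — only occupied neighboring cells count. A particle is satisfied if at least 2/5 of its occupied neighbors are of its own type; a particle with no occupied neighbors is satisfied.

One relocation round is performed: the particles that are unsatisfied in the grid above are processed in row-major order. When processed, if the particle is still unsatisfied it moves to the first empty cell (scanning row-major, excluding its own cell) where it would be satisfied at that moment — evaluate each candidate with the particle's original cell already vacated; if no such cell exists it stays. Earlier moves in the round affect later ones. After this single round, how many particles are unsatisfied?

Initially unsatisfied (in order): (1,2), (1,3), (2,1), (3,1), (3,2), (3,3).
  (1,2): no empty cell satisfies it; stays.
  (1,3) → (2,3).
  (2,1) → (1,3).
  (3,1) → (2,1).
  (3,2): now satisfied by earlier moves; stays.
  (3,3) → (3,1).
Resulting grid:
1 1 2
1 2 2
1 2 -
Unsatisfied now: (1,2).

1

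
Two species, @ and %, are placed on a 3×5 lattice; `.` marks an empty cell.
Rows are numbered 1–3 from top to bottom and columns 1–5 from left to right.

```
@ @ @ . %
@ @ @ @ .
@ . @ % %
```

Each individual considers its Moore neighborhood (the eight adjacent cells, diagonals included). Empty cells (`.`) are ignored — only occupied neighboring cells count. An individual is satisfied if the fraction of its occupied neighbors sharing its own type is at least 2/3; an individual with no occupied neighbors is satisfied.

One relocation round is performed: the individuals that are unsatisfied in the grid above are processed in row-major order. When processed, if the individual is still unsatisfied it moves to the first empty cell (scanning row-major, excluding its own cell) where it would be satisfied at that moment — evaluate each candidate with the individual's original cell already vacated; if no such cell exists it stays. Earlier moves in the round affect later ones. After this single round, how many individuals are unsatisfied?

1

Initially unsatisfied (in order): (1,5), (2,4), (3,4), (3,5).
  (1,5) → (2,5).
  (2,4) → (1,4).
  (3,4): no empty cell satisfies it; stays.
  (3,5): now satisfied by earlier moves; stays.
Resulting grid:
@ @ @ @ .
@ @ @ . %
@ . @ % %
Unsatisfied now: (3,4).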